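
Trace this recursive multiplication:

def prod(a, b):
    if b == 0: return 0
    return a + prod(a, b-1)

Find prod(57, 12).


prod(57, 12) = 57 + prod(57, 11)
prod(57, 11) = 57 + prod(57, 10)
prod(57, 10) = 57 + prod(57, 9)
prod(57, 9) = 57 + prod(57, 8)
prod(57, 8) = 57 + prod(57, 7)
prod(57, 7) = 57 + prod(57, 6)
prod(57, 6) = 57 + prod(57, 5)
prod(57, 5) = 57 + prod(57, 4)
prod(57, 4) = 57 + prod(57, 3)
prod(57, 3) = 57 + prod(57, 2)
prod(57, 2) = 57 + prod(57, 1)
prod(57, 1) = 57 + prod(57, 0)
prod(57, 0) = 0  (base case)
Total: 57 + 57 + 57 + 57 + 57 + 57 + 57 + 57 + 57 + 57 + 57 + 57 + 0 = 684

684


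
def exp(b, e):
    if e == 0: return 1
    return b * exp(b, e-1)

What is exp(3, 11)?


exp(3, 11)
= 3 * exp(3, 10)
= 3 * 3 * exp(3, 9)
= 3 * 3 * 3 * exp(3, 8)
= 3 * 3 * 3 * 3 * exp(3, 7)
= 3 * 3 * 3 * 3 * 3 * exp(3, 6)
= 3 * 3 * 3 * 3 * 3 * 3 * exp(3, 5)
= 3 * 3 * 3 * 3 * 3 * 3 * 3 * exp(3, 4)
= 3 * 3 * 3 * 3 * 3 * 3 * 3 * 3 * exp(3, 3)
= 3 * 3 * 3 * 3 * 3 * 3 * 3 * 3 * 3 * exp(3, 2)
= 3 * 3 * 3 * 3 * 3 * 3 * 3 * 3 * 3 * 3 * exp(3, 1)
= 3 * 3 * 3 * 3 * 3 * 3 * 3 * 3 * 3 * 3 * 3 * exp(3, 0)
= 3 * 3 * 3 * 3 * 3 * 3 * 3 * 3 * 3 * 3 * 3 * 1
= 177147

177147


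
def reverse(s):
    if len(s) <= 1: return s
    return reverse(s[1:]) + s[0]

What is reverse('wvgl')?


reverse('wvgl') = reverse('vgl') + 'w'
reverse('vgl') = reverse('gl') + 'v'
reverse('gl') = reverse('l') + 'g'
reverse('l') = 'l'  (base case)
Concatenating: 'l' + 'g' + 'v' + 'w' = 'lgvw'

lgvw


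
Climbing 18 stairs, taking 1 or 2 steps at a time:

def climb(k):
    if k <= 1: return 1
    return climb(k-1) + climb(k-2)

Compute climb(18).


Building up from base cases:
climb(0) = 1
climb(1) = 1
climb(2) = climb(1) + climb(0) = 1 + 1 = 2
climb(3) = climb(2) + climb(1) = 2 + 1 = 3
climb(4) = climb(3) + climb(2) = 3 + 2 = 5
climb(5) = climb(4) + climb(3) = 5 + 3 = 8
climb(6) = climb(5) + climb(4) = 8 + 5 = 13
climb(7) = climb(6) + climb(5) = 13 + 8 = 21
climb(8) = climb(7) + climb(6) = 21 + 13 = 34
climb(9) = climb(8) + climb(7) = 34 + 21 = 55
climb(10) = climb(9) + climb(8) = 55 + 34 = 89
climb(11) = climb(10) + climb(9) = 89 + 55 = 144
climb(12) = climb(11) + climb(10) = 144 + 89 = 233
climb(13) = climb(12) + climb(11) = 233 + 144 = 377
climb(14) = climb(13) + climb(12) = 377 + 233 = 610
climb(15) = climb(14) + climb(13) = 610 + 377 = 987
climb(16) = climb(15) + climb(14) = 987 + 610 = 1597
climb(17) = climb(16) + climb(15) = 1597 + 987 = 2584
climb(18) = climb(17) + climb(16) = 2584 + 1597 = 4181

4181


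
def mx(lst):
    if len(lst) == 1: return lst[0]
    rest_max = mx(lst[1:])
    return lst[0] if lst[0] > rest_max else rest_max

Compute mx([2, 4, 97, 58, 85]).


mx([2, 4, 97, 58, 85]): compare 2 with mx([4, 97, 58, 85])
mx([4, 97, 58, 85]): compare 4 with mx([97, 58, 85])
mx([97, 58, 85]): compare 97 with mx([58, 85])
mx([58, 85]): compare 58 with mx([85])
mx([85]) = 85  (base case)
Compare 58 with 85 -> 85
Compare 97 with 85 -> 97
Compare 4 with 97 -> 97
Compare 2 with 97 -> 97

97


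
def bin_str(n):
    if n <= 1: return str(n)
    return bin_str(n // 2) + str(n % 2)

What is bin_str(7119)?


bin_str(7119) = bin_str(3559) + '1'
bin_str(3559) = bin_str(1779) + '1'
bin_str(1779) = bin_str(889) + '1'
bin_str(889) = bin_str(444) + '1'
bin_str(444) = bin_str(222) + '0'
bin_str(222) = bin_str(111) + '0'
bin_str(111) = bin_str(55) + '1'
bin_str(55) = bin_str(27) + '1'
bin_str(27) = bin_str(13) + '1'
bin_str(13) = bin_str(6) + '1'
bin_str(6) = bin_str(3) + '0'
bin_str(3) = bin_str(1) + '1'
bin_str(1) = '1'  (base case)
Concatenating: '1' + '1' + '0' + '1' + '1' + '1' + '1' + '0' + '0' + '1' + '1' + '1' + '1' = '1101111001111'

1101111001111


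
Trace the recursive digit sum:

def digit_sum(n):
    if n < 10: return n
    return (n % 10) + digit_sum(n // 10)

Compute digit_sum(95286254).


digit_sum(95286254) = 4 + digit_sum(9528625)
digit_sum(9528625) = 5 + digit_sum(952862)
digit_sum(952862) = 2 + digit_sum(95286)
digit_sum(95286) = 6 + digit_sum(9528)
digit_sum(9528) = 8 + digit_sum(952)
digit_sum(952) = 2 + digit_sum(95)
digit_sum(95) = 5 + digit_sum(9)
digit_sum(9) = 9  (base case)
Total: 4 + 5 + 2 + 6 + 8 + 2 + 5 + 9 = 41

41


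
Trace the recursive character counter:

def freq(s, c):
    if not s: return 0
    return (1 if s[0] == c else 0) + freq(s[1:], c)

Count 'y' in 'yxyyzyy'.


s[0]='y' == 'y' -> 1
s[0]='x' != 'y' -> 0
s[0]='y' == 'y' -> 1
s[0]='y' == 'y' -> 1
s[0]='z' != 'y' -> 0
s[0]='y' == 'y' -> 1
s[0]='y' == 'y' -> 1
Sum: 1 + 0 + 1 + 1 + 0 + 1 + 1 = 5

5


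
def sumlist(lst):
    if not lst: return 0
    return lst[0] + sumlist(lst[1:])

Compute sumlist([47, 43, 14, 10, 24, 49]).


sumlist([47, 43, 14, 10, 24, 49]) = 47 + sumlist([43, 14, 10, 24, 49])
sumlist([43, 14, 10, 24, 49]) = 43 + sumlist([14, 10, 24, 49])
sumlist([14, 10, 24, 49]) = 14 + sumlist([10, 24, 49])
sumlist([10, 24, 49]) = 10 + sumlist([24, 49])
sumlist([24, 49]) = 24 + sumlist([49])
sumlist([49]) = 49 + sumlist([])
sumlist([]) = 0  (base case)
Total: 47 + 43 + 14 + 10 + 24 + 49 + 0 = 187

187


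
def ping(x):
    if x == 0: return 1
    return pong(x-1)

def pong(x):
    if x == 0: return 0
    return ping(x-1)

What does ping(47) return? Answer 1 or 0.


ping(47) = pong(46)
pong(46) = ping(45)
ping(45) = pong(44)
pong(44) = ping(43)
ping(43) = pong(42)
pong(42) = ping(41)
ping(41) = pong(40)
pong(40) = ping(39)
ping(39) = pong(38)
pong(38) = ping(37)
ping(37) = pong(36)
pong(36) = ping(35)
ping(35) = pong(34)
pong(34) = ping(33)
ping(33) = pong(32)
pong(32) = ping(31)
ping(31) = pong(30)
pong(30) = ping(29)
ping(29) = pong(28)
pong(28) = ping(27)
ping(27) = pong(26)
pong(26) = ping(25)
ping(25) = pong(24)
pong(24) = ping(23)
ping(23) = pong(22)
pong(22) = ping(21)
ping(21) = pong(20)
pong(20) = ping(19)
ping(19) = pong(18)
pong(18) = ping(17)
ping(17) = pong(16)
pong(16) = ping(15)
ping(15) = pong(14)
pong(14) = ping(13)
ping(13) = pong(12)
pong(12) = ping(11)
ping(11) = pong(10)
pong(10) = ping(9)
ping(9) = pong(8)
pong(8) = ping(7)
ping(7) = pong(6)
pong(6) = ping(5)
ping(5) = pong(4)
pong(4) = ping(3)
ping(3) = pong(2)
pong(2) = ping(1)
ping(1) = pong(0)
pong(0) = 0  (base case)
Result: 0

0


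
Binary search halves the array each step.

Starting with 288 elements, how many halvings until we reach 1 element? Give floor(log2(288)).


288 / 2 = 144
144 / 2 = 72
72 / 2 = 36
36 / 2 = 18
18 / 2 = 9
9 / 2 = 4
4 / 2 = 2
2 / 2 = 1
Reached 1 after 8 halvings

8


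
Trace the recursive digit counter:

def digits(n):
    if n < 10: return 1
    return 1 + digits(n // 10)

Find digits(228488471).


digits(228488471) = 1 + digits(22848847)
digits(22848847) = 1 + digits(2284884)
digits(2284884) = 1 + digits(228488)
digits(228488) = 1 + digits(22848)
digits(22848) = 1 + digits(2284)
digits(2284) = 1 + digits(228)
digits(228) = 1 + digits(22)
digits(22) = 1 + digits(2)
digits(2) = 1  (base case: 2 < 10)
Unwinding: 1 + 1 + 1 + 1 + 1 + 1 + 1 + 1 + 1 = 9

9


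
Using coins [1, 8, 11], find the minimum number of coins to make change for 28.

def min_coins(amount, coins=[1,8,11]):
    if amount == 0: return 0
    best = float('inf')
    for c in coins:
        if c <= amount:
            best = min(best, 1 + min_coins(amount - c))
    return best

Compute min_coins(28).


Building up with DP:
min_coins(0) = 0
min_coins(1) = min(1+min_coins(0)=1+0=1) = 1
min_coins(2) = min(1+min_coins(1)=1+1=2) = 2
min_coins(3) = min(1+min_coins(2)=1+2=3) = 3
min_coins(4) = min(1+min_coins(3)=1+3=4) = 4
min_coins(5) = min(1+min_coins(4)=1+4=5) = 5
min_coins(6) = min(1+min_coins(5)=1+5=6) = 6
min_coins(7) = min(1+min_coins(6)=1+6=7) = 7
min_coins(8) = min(1+min_coins(7)=1+7=8, 1+min_coins(0)=1+0=1) = 1
min_coins(9) = min(1+min_coins(8)=1+1=2, 1+min_coins(1)=1+1=2) = 2
min_coins(10) = min(1+min_coins(9)=1+2=3, 1+min_coins(2)=1+2=3) = 3
min_coins(11) = min(1+min_coins(10)=1+3=4, 1+min_coins(3)=1+3=4, 1+min_coins(0)=1+0=1) = 1
min_coins(12) = min(1+min_coins(11)=1+1=2, 1+min_coins(4)=1+4=5, 1+min_coins(1)=1+1=2) = 2
min_coins(13) = min(1+min_coins(12)=1+2=3, 1+min_coins(5)=1+5=6, 1+min_coins(2)=1+2=3) = 3
min_coins(14) = min(1+min_coins(13)=1+3=4, 1+min_coins(6)=1+6=7, 1+min_coins(3)=1+3=4) = 4
min_coins(15) = min(1+min_coins(14)=1+4=5, 1+min_coins(7)=1+7=8, 1+min_coins(4)=1+4=5) = 5
min_coins(16) = min(1+min_coins(15)=1+5=6, 1+min_coins(8)=1+1=2, 1+min_coins(5)=1+5=6) = 2
min_coins(17) = min(1+min_coins(16)=1+2=3, 1+min_coins(9)=1+2=3, 1+min_coins(6)=1+6=7) = 3
min_coins(18) = min(1+min_coins(17)=1+3=4, 1+min_coins(10)=1+3=4, 1+min_coins(7)=1+7=8) = 4
min_coins(19) = min(1+min_coins(18)=1+4=5, 1+min_coins(11)=1+1=2, 1+min_coins(8)=1+1=2) = 2
min_coins(20) = min(1+min_coins(19)=1+2=3, 1+min_coins(12)=1+2=3, 1+min_coins(9)=1+2=3) = 3
min_coins(21) = min(1+min_coins(20)=1+3=4, 1+min_coins(13)=1+3=4, 1+min_coins(10)=1+3=4) = 4
min_coins(22) = min(1+min_coins(21)=1+4=5, 1+min_coins(14)=1+4=5, 1+min_coins(11)=1+1=2) = 2
min_coins(23) = min(1+min_coins(22)=1+2=3, 1+min_coins(15)=1+5=6, 1+min_coins(12)=1+2=3) = 3
min_coins(24) = min(1+min_coins(23)=1+3=4, 1+min_coins(16)=1+2=3, 1+min_coins(13)=1+3=4) = 3
min_coins(25) = min(1+min_coins(24)=1+3=4, 1+min_coins(17)=1+3=4, 1+min_coins(14)=1+4=5) = 4
min_coins(26) = min(1+min_coins(25)=1+4=5, 1+min_coins(18)=1+4=5, 1+min_coins(15)=1+5=6) = 5
min_coins(27) = min(1+min_coins(26)=1+5=6, 1+min_coins(19)=1+2=3, 1+min_coins(16)=1+2=3) = 3
min_coins(28) = min(1+min_coins(27)=1+3=4, 1+min_coins(20)=1+3=4, 1+min_coins(17)=1+3=4) = 4

4


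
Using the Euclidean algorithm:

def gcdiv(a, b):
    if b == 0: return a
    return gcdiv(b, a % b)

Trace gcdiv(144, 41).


gcdiv(144, 41) = gcdiv(41, 21)
gcdiv(41, 21) = gcdiv(21, 20)
gcdiv(21, 20) = gcdiv(20, 1)
gcdiv(20, 1) = gcdiv(1, 0)
gcdiv(1, 0) = 1  (base case)

1


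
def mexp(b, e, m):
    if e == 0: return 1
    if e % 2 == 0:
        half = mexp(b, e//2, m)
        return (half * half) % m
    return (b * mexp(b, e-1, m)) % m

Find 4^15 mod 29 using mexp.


mexp(4, 15, 29): e is odd, compute mexp(4, 14, 29)
  mexp(4, 14, 29): e is even, compute mexp(4, 7, 29)
    mexp(4, 7, 29): e is odd, compute mexp(4, 6, 29)
      mexp(4, 6, 29): e is even, compute mexp(4, 3, 29)
        mexp(4, 3, 29): e is odd, compute mexp(4, 2, 29)
          mexp(4, 2, 29): e is even, compute mexp(4, 1, 29)
          mexp(4, 1, 29): e is odd, compute mexp(4, 0, 29)
          mexp(4, 0, 29) = 1
          (4 * 1) % 29 = 4
          half=4, (4*4) % 29 = 16
        (4 * 16) % 29 = 6
      half=6, (6*6) % 29 = 7
    (4 * 7) % 29 = 28
  half=28, (28*28) % 29 = 1
(4 * 1) % 29 = 4

4


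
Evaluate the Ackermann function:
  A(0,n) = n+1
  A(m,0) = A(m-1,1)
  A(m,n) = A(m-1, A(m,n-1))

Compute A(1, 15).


A(1, 15) = A(0, A(1, 14))
  A(1, 14) = A(0, A(1, 13))
    A(1, 13) = A(0, A(1, 12))
      A(1, 12) = A(0, A(1, 11))
        A(1, 11) = A(0, A(1, 10))
          A(1, 10) = A(0, A(1, 9))
          A(1, 9) = A(0, A(1, 8))
          A(1, 8) = A(0, A(1, 7))
          A(1, 7) = A(0, A(1, 6))
          A(1, 6) = A(0, A(1, 5))
          A(1, 5) = A(0, A(1, 4))
          A(1, 4) = A(0, A(1, 3))
          A(1, 3) = A(0, A(1, 2))
          A(1, 2) = A(0, A(1, 1))
          A(1, 1) = A(0, A(1, 0))
          A(1, 0) = A(0, 1)
          A(0, 1) = 2
            = A(0, 2)
          A(0, 2) = 3
            = A(0, 3)
          A(0, 3) = 4
            = A(0, 4)
          A(0, 4) = 5
            = A(0, 5)
          A(0, 5) = 6
... (trace truncated)
Result: A(1, 15) = 17

17


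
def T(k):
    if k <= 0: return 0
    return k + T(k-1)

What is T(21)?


T(21)
= 21 + 20 + 19 + 18 + 17 + 16 + 15 + 14 + 13 + 12 + 11 + 10 + 9 + 8 + 7 + 6 + 5 + 4 + 3 + 2 + 1 + T(0)
= 21 + 20 + 19 + 18 + 17 + 16 + 15 + 14 + 13 + 12 + 11 + 10 + 9 + 8 + 7 + 6 + 5 + 4 + 3 + 2 + 1 + 0
= 231

231


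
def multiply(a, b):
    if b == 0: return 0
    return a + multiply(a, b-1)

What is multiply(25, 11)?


multiply(25, 11) = 25 + multiply(25, 10)
multiply(25, 10) = 25 + multiply(25, 9)
multiply(25, 9) = 25 + multiply(25, 8)
multiply(25, 8) = 25 + multiply(25, 7)
multiply(25, 7) = 25 + multiply(25, 6)
multiply(25, 6) = 25 + multiply(25, 5)
multiply(25, 5) = 25 + multiply(25, 4)
multiply(25, 4) = 25 + multiply(25, 3)
multiply(25, 3) = 25 + multiply(25, 2)
multiply(25, 2) = 25 + multiply(25, 1)
multiply(25, 1) = 25 + multiply(25, 0)
multiply(25, 0) = 0  (base case)
Total: 25 + 25 + 25 + 25 + 25 + 25 + 25 + 25 + 25 + 25 + 25 + 0 = 275

275


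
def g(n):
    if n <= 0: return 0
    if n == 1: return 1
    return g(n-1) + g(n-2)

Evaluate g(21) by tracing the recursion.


Computing g(21) bottom-up:
g(0) = 0
g(1) = 1
g(2) = g(1) + g(0) = 1 + 0 = 1
g(3) = g(2) + g(1) = 1 + 1 = 2
g(4) = g(3) + g(2) = 2 + 1 = 3
g(5) = g(4) + g(3) = 3 + 2 = 5
g(6) = g(5) + g(4) = 5 + 3 = 8
g(7) = g(6) + g(5) = 8 + 5 = 13
g(8) = g(7) + g(6) = 13 + 8 = 21
g(9) = g(8) + g(7) = 21 + 13 = 34
g(10) = g(9) + g(8) = 34 + 21 = 55
g(11) = g(10) + g(9) = 55 + 34 = 89
g(12) = g(11) + g(10) = 89 + 55 = 144
g(13) = g(12) + g(11) = 144 + 89 = 233
g(14) = g(13) + g(12) = 233 + 144 = 377
g(15) = g(14) + g(13) = 377 + 233 = 610
g(16) = g(15) + g(14) = 610 + 377 = 987
g(17) = g(16) + g(15) = 987 + 610 = 1597
g(18) = g(17) + g(16) = 1597 + 987 = 2584
g(19) = g(18) + g(17) = 2584 + 1597 = 4181
g(20) = g(19) + g(18) = 4181 + 2584 = 6765
g(21) = g(20) + g(19) = 6765 + 4181 = 10946

10946


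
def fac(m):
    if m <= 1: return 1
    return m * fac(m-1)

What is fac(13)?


fac(13)
= 13 * fac(12)
= 13 * 12 * fac(11)
= 13 * 12 * 11 * fac(10)
= 13 * 12 * 11 * 10 * fac(9)
= 13 * 12 * 11 * 10 * 9 * fac(8)
= 13 * 12 * 11 * 10 * 9 * 8 * fac(7)
= 13 * 12 * 11 * 10 * 9 * 8 * 7 * fac(6)
= 13 * 12 * 11 * 10 * 9 * 8 * 7 * 6 * fac(5)
= 13 * 12 * 11 * 10 * 9 * 8 * 7 * 6 * 5 * fac(4)
= 13 * 12 * 11 * 10 * 9 * 8 * 7 * 6 * 5 * 4 * fac(3)
= 13 * 12 * 11 * 10 * 9 * 8 * 7 * 6 * 5 * 4 * 3 * fac(2)
= 13 * 12 * 11 * 10 * 9 * 8 * 7 * 6 * 5 * 4 * 3 * 2 * fac(1)
= 13 * 12 * 11 * 10 * 9 * 8 * 7 * 6 * 5 * 4 * 3 * 2 * 1
= 6227020800

6227020800


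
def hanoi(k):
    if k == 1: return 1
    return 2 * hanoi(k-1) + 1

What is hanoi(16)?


hanoi(16) = 2 * hanoi(15) + 1
hanoi(15) = 2 * hanoi(14) + 1
hanoi(14) = 2 * hanoi(13) + 1
hanoi(13) = 2 * hanoi(12) + 1
hanoi(12) = 2 * hanoi(11) + 1
hanoi(11) = 2 * hanoi(10) + 1
hanoi(10) = 2 * hanoi(9) + 1
hanoi(9) = 2 * hanoi(8) + 1
hanoi(8) = 2 * hanoi(7) + 1
hanoi(7) = 2 * hanoi(6) + 1
hanoi(6) = 2 * hanoi(5) + 1
hanoi(5) = 2 * hanoi(4) + 1
hanoi(4) = 2 * hanoi(3) + 1
hanoi(3) = 2 * hanoi(2) + 1
hanoi(2) = 2 * hanoi(1) + 1
hanoi(1) = 1  (base case)
hanoi(2) = 2 * 1 + 1 = 3
hanoi(3) = 2 * 3 + 1 = 7
hanoi(4) = 2 * 7 + 1 = 15
hanoi(5) = 2 * 15 + 1 = 31
hanoi(6) = 2 * 31 + 1 = 63
hanoi(7) = 2 * 63 + 1 = 127
hanoi(8) = 2 * 127 + 1 = 255
hanoi(9) = 2 * 255 + 1 = 511
hanoi(10) = 2 * 511 + 1 = 1023
hanoi(11) = 2 * 1023 + 1 = 2047
hanoi(12) = 2 * 2047 + 1 = 4095
hanoi(13) = 2 * 4095 + 1 = 8191
hanoi(14) = 2 * 8191 + 1 = 16383
hanoi(15) = 2 * 16383 + 1 = 32767
hanoi(16) = 2 * 32767 + 1 = 65535

65535


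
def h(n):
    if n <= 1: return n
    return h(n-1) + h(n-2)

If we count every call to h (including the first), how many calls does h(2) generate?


Let C(n) = total calls for h(n)
C(0) = 1, C(1) = 1
C(2) = 1 + C(1) + C(0) = 1 + 1 + 1 = 3

3


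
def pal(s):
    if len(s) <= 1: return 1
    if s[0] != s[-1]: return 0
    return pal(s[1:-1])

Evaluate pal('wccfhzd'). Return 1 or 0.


pal('wccfhzd'): s[0]='w' != s[-1]='d' -> return 0
Result: 0 (not a palindrome)

0


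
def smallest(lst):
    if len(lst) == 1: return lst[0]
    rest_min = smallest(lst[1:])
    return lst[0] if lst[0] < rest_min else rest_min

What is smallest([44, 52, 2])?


smallest([44, 52, 2]): compare 44 with smallest([52, 2])
smallest([52, 2]): compare 52 with smallest([2])
smallest([2]) = 2  (base case)
Compare 52 with 2 -> 2
Compare 44 with 2 -> 2

2


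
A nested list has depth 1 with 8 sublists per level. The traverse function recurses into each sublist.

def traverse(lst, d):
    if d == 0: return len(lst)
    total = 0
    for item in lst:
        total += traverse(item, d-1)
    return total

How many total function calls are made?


At depth 0 (root): 1 call
At depth 1: each of 1 parents calls traverse on 8 children = 8 calls
Total: 1 + 8 = 9

9


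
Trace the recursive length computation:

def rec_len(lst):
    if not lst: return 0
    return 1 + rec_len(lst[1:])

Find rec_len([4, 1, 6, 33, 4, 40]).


rec_len([4, 1, 6, 33, 4, 40]) = 1 + rec_len([1, 6, 33, 4, 40])
rec_len([1, 6, 33, 4, 40]) = 1 + rec_len([6, 33, 4, 40])
rec_len([6, 33, 4, 40]) = 1 + rec_len([33, 4, 40])
rec_len([33, 4, 40]) = 1 + rec_len([4, 40])
rec_len([4, 40]) = 1 + rec_len([40])
rec_len([40]) = 1 + rec_len([])
rec_len([]) = 0  (base case)
Unwinding: 1 + 1 + 1 + 1 + 1 + 1 + 0 = 6

6


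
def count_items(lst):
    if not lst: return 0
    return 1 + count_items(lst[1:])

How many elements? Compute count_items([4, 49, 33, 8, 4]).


count_items([4, 49, 33, 8, 4]) = 1 + count_items([49, 33, 8, 4])
count_items([49, 33, 8, 4]) = 1 + count_items([33, 8, 4])
count_items([33, 8, 4]) = 1 + count_items([8, 4])
count_items([8, 4]) = 1 + count_items([4])
count_items([4]) = 1 + count_items([])
count_items([]) = 0  (base case)
Unwinding: 1 + 1 + 1 + 1 + 1 + 0 = 5

5


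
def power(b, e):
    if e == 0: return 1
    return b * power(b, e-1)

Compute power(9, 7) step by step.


power(9, 7)
= 9 * power(9, 6)
= 9 * 9 * power(9, 5)
= 9 * 9 * 9 * power(9, 4)
= 9 * 9 * 9 * 9 * power(9, 3)
= 9 * 9 * 9 * 9 * 9 * power(9, 2)
= 9 * 9 * 9 * 9 * 9 * 9 * power(9, 1)
= 9 * 9 * 9 * 9 * 9 * 9 * 9 * power(9, 0)
= 9 * 9 * 9 * 9 * 9 * 9 * 9 * 1
= 4782969

4782969


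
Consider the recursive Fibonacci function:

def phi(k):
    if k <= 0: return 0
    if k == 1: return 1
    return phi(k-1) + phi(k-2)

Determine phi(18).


Computing phi(18) bottom-up:
phi(0) = 0
phi(1) = 1
phi(2) = phi(1) + phi(0) = 1 + 0 = 1
phi(3) = phi(2) + phi(1) = 1 + 1 = 2
phi(4) = phi(3) + phi(2) = 2 + 1 = 3
phi(5) = phi(4) + phi(3) = 3 + 2 = 5
phi(6) = phi(5) + phi(4) = 5 + 3 = 8
phi(7) = phi(6) + phi(5) = 8 + 5 = 13
phi(8) = phi(7) + phi(6) = 13 + 8 = 21
phi(9) = phi(8) + phi(7) = 21 + 13 = 34
phi(10) = phi(9) + phi(8) = 34 + 21 = 55
phi(11) = phi(10) + phi(9) = 55 + 34 = 89
phi(12) = phi(11) + phi(10) = 89 + 55 = 144
phi(13) = phi(12) + phi(11) = 144 + 89 = 233
phi(14) = phi(13) + phi(12) = 233 + 144 = 377
phi(15) = phi(14) + phi(13) = 377 + 233 = 610
phi(16) = phi(15) + phi(14) = 610 + 377 = 987
phi(17) = phi(16) + phi(15) = 987 + 610 = 1597
phi(18) = phi(17) + phi(16) = 1597 + 987 = 2584

2584


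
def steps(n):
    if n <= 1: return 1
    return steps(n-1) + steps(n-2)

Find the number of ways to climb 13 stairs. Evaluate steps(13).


Building up from base cases:
steps(0) = 1
steps(1) = 1
steps(2) = steps(1) + steps(0) = 1 + 1 = 2
steps(3) = steps(2) + steps(1) = 2 + 1 = 3
steps(4) = steps(3) + steps(2) = 3 + 2 = 5
steps(5) = steps(4) + steps(3) = 5 + 3 = 8
steps(6) = steps(5) + steps(4) = 8 + 5 = 13
steps(7) = steps(6) + steps(5) = 13 + 8 = 21
steps(8) = steps(7) + steps(6) = 21 + 13 = 34
steps(9) = steps(8) + steps(7) = 34 + 21 = 55
steps(10) = steps(9) + steps(8) = 55 + 34 = 89
steps(11) = steps(10) + steps(9) = 89 + 55 = 144
steps(12) = steps(11) + steps(10) = 144 + 89 = 233
steps(13) = steps(12) + steps(11) = 233 + 144 = 377

377


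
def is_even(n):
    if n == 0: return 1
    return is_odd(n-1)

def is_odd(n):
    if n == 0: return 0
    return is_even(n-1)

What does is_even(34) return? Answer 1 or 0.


is_even(34) = is_odd(33)
is_odd(33) = is_even(32)
is_even(32) = is_odd(31)
is_odd(31) = is_even(30)
is_even(30) = is_odd(29)
is_odd(29) = is_even(28)
is_even(28) = is_odd(27)
is_odd(27) = is_even(26)
is_even(26) = is_odd(25)
is_odd(25) = is_even(24)
is_even(24) = is_odd(23)
is_odd(23) = is_even(22)
is_even(22) = is_odd(21)
is_odd(21) = is_even(20)
is_even(20) = is_odd(19)
is_odd(19) = is_even(18)
is_even(18) = is_odd(17)
is_odd(17) = is_even(16)
is_even(16) = is_odd(15)
is_odd(15) = is_even(14)
is_even(14) = is_odd(13)
is_odd(13) = is_even(12)
is_even(12) = is_odd(11)
is_odd(11) = is_even(10)
is_even(10) = is_odd(9)
is_odd(9) = is_even(8)
is_even(8) = is_odd(7)
is_odd(7) = is_even(6)
is_even(6) = is_odd(5)
is_odd(5) = is_even(4)
is_even(4) = is_odd(3)
is_odd(3) = is_even(2)
is_even(2) = is_odd(1)
is_odd(1) = is_even(0)
is_even(0) = 1  (base case)
Result: 1

1


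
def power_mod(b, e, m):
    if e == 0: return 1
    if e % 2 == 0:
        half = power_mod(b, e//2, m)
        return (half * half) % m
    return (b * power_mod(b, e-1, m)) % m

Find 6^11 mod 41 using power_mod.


power_mod(6, 11, 41): e is odd, compute power_mod(6, 10, 41)
  power_mod(6, 10, 41): e is even, compute power_mod(6, 5, 41)
    power_mod(6, 5, 41): e is odd, compute power_mod(6, 4, 41)
      power_mod(6, 4, 41): e is even, compute power_mod(6, 2, 41)
        power_mod(6, 2, 41): e is even, compute power_mod(6, 1, 41)
          power_mod(6, 1, 41): e is odd, compute power_mod(6, 0, 41)
          power_mod(6, 0, 41) = 1
          (6 * 1) % 41 = 6
        half=6, (6*6) % 41 = 36
      half=36, (36*36) % 41 = 25
    (6 * 25) % 41 = 27
  half=27, (27*27) % 41 = 32
(6 * 32) % 41 = 28

28


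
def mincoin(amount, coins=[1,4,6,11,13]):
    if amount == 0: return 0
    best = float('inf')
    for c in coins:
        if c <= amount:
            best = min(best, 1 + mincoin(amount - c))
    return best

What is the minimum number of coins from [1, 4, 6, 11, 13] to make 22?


Building up with DP:
mincoin(0) = 0
mincoin(1) = min(1+mincoin(0)=1+0=1) = 1
mincoin(2) = min(1+mincoin(1)=1+1=2) = 2
mincoin(3) = min(1+mincoin(2)=1+2=3) = 3
mincoin(4) = min(1+mincoin(3)=1+3=4, 1+mincoin(0)=1+0=1) = 1
mincoin(5) = min(1+mincoin(4)=1+1=2, 1+mincoin(1)=1+1=2) = 2
mincoin(6) = min(1+mincoin(5)=1+2=3, 1+mincoin(2)=1+2=3, 1+mincoin(0)=1+0=1) = 1
mincoin(7) = min(1+mincoin(6)=1+1=2, 1+mincoin(3)=1+3=4, 1+mincoin(1)=1+1=2) = 2
mincoin(8) = min(1+mincoin(7)=1+2=3, 1+mincoin(4)=1+1=2, 1+mincoin(2)=1+2=3) = 2
mincoin(9) = min(1+mincoin(8)=1+2=3, 1+mincoin(5)=1+2=3, 1+mincoin(3)=1+3=4) = 3
mincoin(10) = min(1+mincoin(9)=1+3=4, 1+mincoin(6)=1+1=2, 1+mincoin(4)=1+1=2) = 2
mincoin(11) = min(1+mincoin(10)=1+2=3, 1+mincoin(7)=1+2=3, 1+mincoin(5)=1+2=3, 1+mincoin(0)=1+0=1) = 1
mincoin(12) = min(1+mincoin(11)=1+1=2, 1+mincoin(8)=1+2=3, 1+mincoin(6)=1+1=2, 1+mincoin(1)=1+1=2) = 2
mincoin(13) = min(1+mincoin(12)=1+2=3, 1+mincoin(9)=1+3=4, 1+mincoin(7)=1+2=3, 1+mincoin(2)=1+2=3, 1+mincoin(0)=1+0=1) = 1
mincoin(14) = min(1+mincoin(13)=1+1=2, 1+mincoin(10)=1+2=3, 1+mincoin(8)=1+2=3, 1+mincoin(3)=1+3=4, 1+mincoin(1)=1+1=2) = 2
mincoin(15) = min(1+mincoin(14)=1+2=3, 1+mincoin(11)=1+1=2, 1+mincoin(9)=1+3=4, 1+mincoin(4)=1+1=2, 1+mincoin(2)=1+2=3) = 2
mincoin(16) = min(1+mincoin(15)=1+2=3, 1+mincoin(12)=1+2=3, 1+mincoin(10)=1+2=3, 1+mincoin(5)=1+2=3, 1+mincoin(3)=1+3=4) = 3
mincoin(17) = min(1+mincoin(16)=1+3=4, 1+mincoin(13)=1+1=2, 1+mincoin(11)=1+1=2, 1+mincoin(6)=1+1=2, 1+mincoin(4)=1+1=2) = 2
mincoin(18) = min(1+mincoin(17)=1+2=3, 1+mincoin(14)=1+2=3, 1+mincoin(12)=1+2=3, 1+mincoin(7)=1+2=3, 1+mincoin(5)=1+2=3) = 3
mincoin(19) = min(1+mincoin(18)=1+3=4, 1+mincoin(15)=1+2=3, 1+mincoin(13)=1+1=2, 1+mincoin(8)=1+2=3, 1+mincoin(6)=1+1=2) = 2
mincoin(20) = min(1+mincoin(19)=1+2=3, 1+mincoin(16)=1+3=4, 1+mincoin(14)=1+2=3, 1+mincoin(9)=1+3=4, 1+mincoin(7)=1+2=3) = 3
mincoin(21) = min(1+mincoin(20)=1+3=4, 1+mincoin(17)=1+2=3, 1+mincoin(15)=1+2=3, 1+mincoin(10)=1+2=3, 1+mincoin(8)=1+2=3) = 3
mincoin(22) = min(1+mincoin(21)=1+3=4, 1+mincoin(18)=1+3=4, 1+mincoin(16)=1+3=4, 1+mincoin(11)=1+1=2, 1+mincoin(9)=1+3=4) = 2

2


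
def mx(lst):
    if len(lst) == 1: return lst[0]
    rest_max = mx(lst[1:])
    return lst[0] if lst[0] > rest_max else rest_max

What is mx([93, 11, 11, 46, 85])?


mx([93, 11, 11, 46, 85]): compare 93 with mx([11, 11, 46, 85])
mx([11, 11, 46, 85]): compare 11 with mx([11, 46, 85])
mx([11, 46, 85]): compare 11 with mx([46, 85])
mx([46, 85]): compare 46 with mx([85])
mx([85]) = 85  (base case)
Compare 46 with 85 -> 85
Compare 11 with 85 -> 85
Compare 11 with 85 -> 85
Compare 93 with 85 -> 93

93


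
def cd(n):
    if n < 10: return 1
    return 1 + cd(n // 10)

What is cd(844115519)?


cd(844115519) = 1 + cd(84411551)
cd(84411551) = 1 + cd(8441155)
cd(8441155) = 1 + cd(844115)
cd(844115) = 1 + cd(84411)
cd(84411) = 1 + cd(8441)
cd(8441) = 1 + cd(844)
cd(844) = 1 + cd(84)
cd(84) = 1 + cd(8)
cd(8) = 1  (base case: 8 < 10)
Unwinding: 1 + 1 + 1 + 1 + 1 + 1 + 1 + 1 + 1 = 9

9


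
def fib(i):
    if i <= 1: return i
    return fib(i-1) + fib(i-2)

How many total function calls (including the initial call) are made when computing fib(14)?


Let C(n) = total calls for fib(n)
C(0) = 1, C(1) = 1
C(2) = 1 + C(1) + C(0) = 1 + 1 + 1 = 3
C(3) = 1 + C(2) + C(1) = 1 + 3 + 1 = 5
C(4) = 1 + C(3) + C(2) = 1 + 5 + 3 = 9
C(5) = 1 + C(4) + C(3) = 1 + 9 + 5 = 15
C(6) = 1 + C(5) + C(4) = 1 + 15 + 9 = 25
C(7) = 1 + C(6) + C(5) = 1 + 25 + 15 = 41
C(8) = 1 + C(7) + C(6) = 1 + 41 + 25 = 67
C(9) = 1 + C(8) + C(7) = 1 + 67 + 41 = 109
C(10) = 1 + C(9) + C(8) = 1 + 109 + 67 = 177
C(11) = 1 + C(10) + C(9) = 1 + 177 + 109 = 287
C(12) = 1 + C(11) + C(10) = 1 + 287 + 177 = 465
C(13) = 1 + C(12) + C(11) = 1 + 465 + 287 = 753
C(14) = 1 + C(13) + C(12) = 1 + 753 + 465 = 1219

1219


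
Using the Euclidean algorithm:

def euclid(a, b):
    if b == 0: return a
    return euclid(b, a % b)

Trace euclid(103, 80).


euclid(103, 80) = euclid(80, 23)
euclid(80, 23) = euclid(23, 11)
euclid(23, 11) = euclid(11, 1)
euclid(11, 1) = euclid(1, 0)
euclid(1, 0) = 1  (base case)

1


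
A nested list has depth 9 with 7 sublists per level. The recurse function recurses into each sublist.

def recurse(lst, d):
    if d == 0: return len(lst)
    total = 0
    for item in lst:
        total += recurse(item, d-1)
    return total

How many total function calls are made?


At depth 0 (root): 1 call
At depth 1: each of 1 parents calls recurse on 7 children = 7 calls
At depth 2: each of 7 parents calls recurse on 7 children = 49 calls
At depth 3: each of 49 parents calls recurse on 7 children = 343 calls
At depth 4: each of 343 parents calls recurse on 7 children = 2401 calls
At depth 5: each of 2401 parents calls recurse on 7 children = 16807 calls
At depth 6: each of 16807 parents calls recurse on 7 children = 117649 calls
At depth 7: each of 117649 parents calls recurse on 7 children = 823543 calls
At depth 8: each of 823543 parents calls recurse on 7 children = 5764801 calls
At depth 9: each of 5764801 parents calls recurse on 7 children = 40353607 calls
Total: 1 + 7 + 49 + 343 + 2401 + 16807 + 117649 + 823543 + 5764801 + 40353607 = 47079208

47079208


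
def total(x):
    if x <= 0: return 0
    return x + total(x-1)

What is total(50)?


total(50)
= 50 + 49 + 48 + 47 + 46 + 45 + 44 + 43 + 42 + 41 + 40 + 39 + 38 + 37 + 36 + 35 + 34 + 33 + 32 + 31 + 30 + 29 + 28 + 27 + 26 + 25 + 24 + 23 + 22 + 21 + 20 + 19 + 18 + 17 + 16 + 15 + 14 + 13 + 12 + 11 + 10 + 9 + 8 + 7 + 6 + 5 + 4 + 3 + 2 + 1 + total(0)
= 50 + 49 + 48 + 47 + 46 + 45 + 44 + 43 + 42 + 41 + 40 + 39 + 38 + 37 + 36 + 35 + 34 + 33 + 32 + 31 + 30 + 29 + 28 + 27 + 26 + 25 + 24 + 23 + 22 + 21 + 20 + 19 + 18 + 17 + 16 + 15 + 14 + 13 + 12 + 11 + 10 + 9 + 8 + 7 + 6 + 5 + 4 + 3 + 2 + 1 + 0
= 1275

1275


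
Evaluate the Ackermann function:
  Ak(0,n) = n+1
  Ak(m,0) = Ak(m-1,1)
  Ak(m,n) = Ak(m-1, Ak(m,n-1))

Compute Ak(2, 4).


Ak(2, 4) = Ak(1, Ak(2, 3))
  Ak(2, 3) = Ak(1, Ak(2, 2))
    Ak(2, 2) = Ak(1, Ak(2, 1))
      Ak(2, 1) = Ak(1, Ak(2, 0))
        Ak(2, 0) = Ak(1, 1)
          Ak(1, 1) = Ak(0, Ak(1, 0))
          Ak(1, 0) = Ak(0, 1)
          Ak(0, 1) = 2
            = Ak(0, 2)
          Ak(0, 2) = 3
        = Ak(1, 3)
        Ak(1, 3) = Ak(0, Ak(1, 2))
          Ak(1, 2) = Ak(0, Ak(1, 1))
          Ak(1, 1) = Ak(0, Ak(1, 0))
          Ak(1, 0) = Ak(0, 1)
          Ak(0, 1) = 2
            = Ak(0, 2)
          Ak(0, 2) = 3
            = Ak(0, 3)
          Ak(0, 3) = 4
          = Ak(0, 4)
          Ak(0, 4) = 5
      = Ak(1, 5)
      Ak(1, 5) = Ak(0, Ak(1, 4))
        Ak(1, 4) = Ak(0, Ak(1, 3))
... (trace truncated)
Result: Ak(2, 4) = 11

11


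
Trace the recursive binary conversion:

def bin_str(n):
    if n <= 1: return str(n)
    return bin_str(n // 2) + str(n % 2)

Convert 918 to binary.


bin_str(918) = bin_str(459) + '0'
bin_str(459) = bin_str(229) + '1'
bin_str(229) = bin_str(114) + '1'
bin_str(114) = bin_str(57) + '0'
bin_str(57) = bin_str(28) + '1'
bin_str(28) = bin_str(14) + '0'
bin_str(14) = bin_str(7) + '0'
bin_str(7) = bin_str(3) + '1'
bin_str(3) = bin_str(1) + '1'
bin_str(1) = '1'  (base case)
Concatenating: '1' + '1' + '1' + '0' + '0' + '1' + '0' + '1' + '1' + '0' = '1110010110'

1110010110


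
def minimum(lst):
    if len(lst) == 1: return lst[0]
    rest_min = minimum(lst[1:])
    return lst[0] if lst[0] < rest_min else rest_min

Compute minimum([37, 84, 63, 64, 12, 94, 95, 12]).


minimum([37, 84, 63, 64, 12, 94, 95, 12]): compare 37 with minimum([84, 63, 64, 12, 94, 95, 12])
minimum([84, 63, 64, 12, 94, 95, 12]): compare 84 with minimum([63, 64, 12, 94, 95, 12])
minimum([63, 64, 12, 94, 95, 12]): compare 63 with minimum([64, 12, 94, 95, 12])
minimum([64, 12, 94, 95, 12]): compare 64 with minimum([12, 94, 95, 12])
minimum([12, 94, 95, 12]): compare 12 with minimum([94, 95, 12])
minimum([94, 95, 12]): compare 94 with minimum([95, 12])
minimum([95, 12]): compare 95 with minimum([12])
minimum([12]) = 12  (base case)
Compare 95 with 12 -> 12
Compare 94 with 12 -> 12
Compare 12 with 12 -> 12
Compare 64 with 12 -> 12
Compare 63 with 12 -> 12
Compare 84 with 12 -> 12
Compare 37 with 12 -> 12

12


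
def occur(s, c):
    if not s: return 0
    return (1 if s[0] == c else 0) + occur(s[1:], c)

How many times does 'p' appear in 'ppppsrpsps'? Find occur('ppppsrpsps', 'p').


s[0]='p' == 'p' -> 1
s[0]='p' == 'p' -> 1
s[0]='p' == 'p' -> 1
s[0]='p' == 'p' -> 1
s[0]='s' != 'p' -> 0
s[0]='r' != 'p' -> 0
s[0]='p' == 'p' -> 1
s[0]='s' != 'p' -> 0
s[0]='p' == 'p' -> 1
s[0]='s' != 'p' -> 0
Sum: 1 + 1 + 1 + 1 + 0 + 0 + 1 + 0 + 1 + 0 = 6

6


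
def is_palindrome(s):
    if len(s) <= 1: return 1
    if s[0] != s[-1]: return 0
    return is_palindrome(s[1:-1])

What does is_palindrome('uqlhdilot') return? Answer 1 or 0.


is_palindrome('uqlhdilot'): s[0]='u' != s[-1]='t' -> return 0
Result: 0 (not a palindrome)

0


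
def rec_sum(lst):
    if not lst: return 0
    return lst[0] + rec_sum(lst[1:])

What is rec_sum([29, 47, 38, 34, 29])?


rec_sum([29, 47, 38, 34, 29]) = 29 + rec_sum([47, 38, 34, 29])
rec_sum([47, 38, 34, 29]) = 47 + rec_sum([38, 34, 29])
rec_sum([38, 34, 29]) = 38 + rec_sum([34, 29])
rec_sum([34, 29]) = 34 + rec_sum([29])
rec_sum([29]) = 29 + rec_sum([])
rec_sum([]) = 0  (base case)
Total: 29 + 47 + 38 + 34 + 29 + 0 = 177

177


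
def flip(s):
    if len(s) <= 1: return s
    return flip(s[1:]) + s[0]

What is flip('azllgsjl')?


flip('azllgsjl') = flip('zllgsjl') + 'a'
flip('zllgsjl') = flip('llgsjl') + 'z'
flip('llgsjl') = flip('lgsjl') + 'l'
flip('lgsjl') = flip('gsjl') + 'l'
flip('gsjl') = flip('sjl') + 'g'
flip('sjl') = flip('jl') + 's'
flip('jl') = flip('l') + 'j'
flip('l') = 'l'  (base case)
Concatenating: 'l' + 'j' + 's' + 'g' + 'l' + 'l' + 'z' + 'a' = 'ljsgllza'

ljsgllza


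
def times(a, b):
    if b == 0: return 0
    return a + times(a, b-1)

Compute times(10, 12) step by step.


times(10, 12) = 10 + times(10, 11)
times(10, 11) = 10 + times(10, 10)
times(10, 10) = 10 + times(10, 9)
times(10, 9) = 10 + times(10, 8)
times(10, 8) = 10 + times(10, 7)
times(10, 7) = 10 + times(10, 6)
times(10, 6) = 10 + times(10, 5)
times(10, 5) = 10 + times(10, 4)
times(10, 4) = 10 + times(10, 3)
times(10, 3) = 10 + times(10, 2)
times(10, 2) = 10 + times(10, 1)
times(10, 1) = 10 + times(10, 0)
times(10, 0) = 0  (base case)
Total: 10 + 10 + 10 + 10 + 10 + 10 + 10 + 10 + 10 + 10 + 10 + 10 + 0 = 120

120


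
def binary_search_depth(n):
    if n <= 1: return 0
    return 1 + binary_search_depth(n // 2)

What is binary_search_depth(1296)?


1296 / 2 = 648
648 / 2 = 324
324 / 2 = 162
162 / 2 = 81
81 / 2 = 40
40 / 2 = 20
20 / 2 = 10
10 / 2 = 5
5 / 2 = 2
2 / 2 = 1
Reached 1 after 10 halvings

10


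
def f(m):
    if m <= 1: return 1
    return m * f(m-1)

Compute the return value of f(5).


f(5)
= 5 * f(4)
= 5 * 4 * f(3)
= 5 * 4 * 3 * f(2)
= 5 * 4 * 3 * 2 * f(1)
= 5 * 4 * 3 * 2 * 1
= 120

120


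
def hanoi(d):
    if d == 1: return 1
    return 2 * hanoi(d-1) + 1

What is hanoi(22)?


hanoi(22) = 2 * hanoi(21) + 1
hanoi(21) = 2 * hanoi(20) + 1
hanoi(20) = 2 * hanoi(19) + 1
hanoi(19) = 2 * hanoi(18) + 1
hanoi(18) = 2 * hanoi(17) + 1
hanoi(17) = 2 * hanoi(16) + 1
hanoi(16) = 2 * hanoi(15) + 1
hanoi(15) = 2 * hanoi(14) + 1
hanoi(14) = 2 * hanoi(13) + 1
hanoi(13) = 2 * hanoi(12) + 1
hanoi(12) = 2 * hanoi(11) + 1
hanoi(11) = 2 * hanoi(10) + 1
hanoi(10) = 2 * hanoi(9) + 1
hanoi(9) = 2 * hanoi(8) + 1
hanoi(8) = 2 * hanoi(7) + 1
hanoi(7) = 2 * hanoi(6) + 1
hanoi(6) = 2 * hanoi(5) + 1
hanoi(5) = 2 * hanoi(4) + 1
hanoi(4) = 2 * hanoi(3) + 1
hanoi(3) = 2 * hanoi(2) + 1
hanoi(2) = 2 * hanoi(1) + 1
hanoi(1) = 1  (base case)
hanoi(2) = 2 * 1 + 1 = 3
hanoi(3) = 2 * 3 + 1 = 7
hanoi(4) = 2 * 7 + 1 = 15
hanoi(5) = 2 * 15 + 1 = 31
hanoi(6) = 2 * 31 + 1 = 63
hanoi(7) = 2 * 63 + 1 = 127
hanoi(8) = 2 * 127 + 1 = 255
hanoi(9) = 2 * 255 + 1 = 511
hanoi(10) = 2 * 511 + 1 = 1023
hanoi(11) = 2 * 1023 + 1 = 2047
hanoi(12) = 2 * 2047 + 1 = 4095
hanoi(13) = 2 * 4095 + 1 = 8191
hanoi(14) = 2 * 8191 + 1 = 16383
hanoi(15) = 2 * 16383 + 1 = 32767
hanoi(16) = 2 * 32767 + 1 = 65535
hanoi(17) = 2 * 65535 + 1 = 131071
hanoi(18) = 2 * 131071 + 1 = 262143
hanoi(19) = 2 * 262143 + 1 = 524287
hanoi(20) = 2 * 524287 + 1 = 1048575
hanoi(21) = 2 * 1048575 + 1 = 2097151
hanoi(22) = 2 * 2097151 + 1 = 4194303

4194303


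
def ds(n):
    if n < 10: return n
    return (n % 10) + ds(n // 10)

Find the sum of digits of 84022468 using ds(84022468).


ds(84022468) = 8 + ds(8402246)
ds(8402246) = 6 + ds(840224)
ds(840224) = 4 + ds(84022)
ds(84022) = 2 + ds(8402)
ds(8402) = 2 + ds(840)
ds(840) = 0 + ds(84)
ds(84) = 4 + ds(8)
ds(8) = 8  (base case)
Total: 8 + 6 + 4 + 2 + 2 + 0 + 4 + 8 = 34

34


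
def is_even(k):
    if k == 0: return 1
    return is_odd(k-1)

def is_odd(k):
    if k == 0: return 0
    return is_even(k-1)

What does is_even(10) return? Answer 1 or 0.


is_even(10) = is_odd(9)
is_odd(9) = is_even(8)
is_even(8) = is_odd(7)
is_odd(7) = is_even(6)
is_even(6) = is_odd(5)
is_odd(5) = is_even(4)
is_even(4) = is_odd(3)
is_odd(3) = is_even(2)
is_even(2) = is_odd(1)
is_odd(1) = is_even(0)
is_even(0) = 1  (base case)
Result: 1

1


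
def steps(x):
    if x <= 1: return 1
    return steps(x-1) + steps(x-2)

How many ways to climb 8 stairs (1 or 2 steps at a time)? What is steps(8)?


Building up from base cases:
steps(0) = 1
steps(1) = 1
steps(2) = steps(1) + steps(0) = 1 + 1 = 2
steps(3) = steps(2) + steps(1) = 2 + 1 = 3
steps(4) = steps(3) + steps(2) = 3 + 2 = 5
steps(5) = steps(4) + steps(3) = 5 + 3 = 8
steps(6) = steps(5) + steps(4) = 8 + 5 = 13
steps(7) = steps(6) + steps(5) = 13 + 8 = 21
steps(8) = steps(7) + steps(6) = 21 + 13 = 34

34


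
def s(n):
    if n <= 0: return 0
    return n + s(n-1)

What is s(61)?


s(61)
= 61 + 60 + 59 + 58 + 57 + 56 + 55 + 54 + 53 + 52 + 51 + 50 + 49 + 48 + 47 + 46 + 45 + 44 + 43 + 42 + 41 + 40 + 39 + 38 + 37 + 36 + 35 + 34 + 33 + 32 + 31 + 30 + 29 + 28 + 27 + 26 + 25 + 24 + 23 + 22 + 21 + 20 + 19 + 18 + 17 + 16 + 15 + 14 + 13 + 12 + 11 + 10 + 9 + 8 + 7 + 6 + 5 + 4 + 3 + 2 + 1 + s(0)
= 61 + 60 + 59 + 58 + 57 + 56 + 55 + 54 + 53 + 52 + 51 + 50 + 49 + 48 + 47 + 46 + 45 + 44 + 43 + 42 + 41 + 40 + 39 + 38 + 37 + 36 + 35 + 34 + 33 + 32 + 31 + 30 + 29 + 28 + 27 + 26 + 25 + 24 + 23 + 22 + 21 + 20 + 19 + 18 + 17 + 16 + 15 + 14 + 13 + 12 + 11 + 10 + 9 + 8 + 7 + 6 + 5 + 4 + 3 + 2 + 1 + 0
= 1891

1891


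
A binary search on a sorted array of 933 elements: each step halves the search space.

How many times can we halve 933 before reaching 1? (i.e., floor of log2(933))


933 / 2 = 466
466 / 2 = 233
233 / 2 = 116
116 / 2 = 58
58 / 2 = 29
29 / 2 = 14
14 / 2 = 7
7 / 2 = 3
3 / 2 = 1
Reached 1 after 9 halvings

9


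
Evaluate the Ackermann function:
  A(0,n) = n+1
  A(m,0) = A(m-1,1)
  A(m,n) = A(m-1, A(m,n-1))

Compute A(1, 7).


A(1, 7) = A(0, A(1, 6))
  A(1, 6) = A(0, A(1, 5))
    A(1, 5) = A(0, A(1, 4))
      A(1, 4) = A(0, A(1, 3))
        A(1, 3) = A(0, A(1, 2))
          A(1, 2) = A(0, A(1, 1))
          A(1, 1) = A(0, A(1, 0))
          A(1, 0) = A(0, 1)
          A(0, 1) = 2
            = A(0, 2)
          A(0, 2) = 3
            = A(0, 3)
          A(0, 3) = 4
          = A(0, 4)
          A(0, 4) = 5
        = A(0, 5)
        A(0, 5) = 6
      = A(0, 6)
      A(0, 6) = 7
    = A(0, 7)
    A(0, 7) = 8
  = A(0, 8)
  A(0, 8) = 9
Result: A(1, 7) = 9

9


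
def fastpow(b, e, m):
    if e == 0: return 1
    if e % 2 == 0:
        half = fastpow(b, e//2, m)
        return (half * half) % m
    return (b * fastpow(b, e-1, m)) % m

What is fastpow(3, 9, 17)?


fastpow(3, 9, 17): e is odd, compute fastpow(3, 8, 17)
  fastpow(3, 8, 17): e is even, compute fastpow(3, 4, 17)
    fastpow(3, 4, 17): e is even, compute fastpow(3, 2, 17)
      fastpow(3, 2, 17): e is even, compute fastpow(3, 1, 17)
        fastpow(3, 1, 17): e is odd, compute fastpow(3, 0, 17)
          fastpow(3, 0, 17) = 1
        (3 * 1) % 17 = 3
      half=3, (3*3) % 17 = 9
    half=9, (9*9) % 17 = 13
  half=13, (13*13) % 17 = 16
(3 * 16) % 17 = 14

14


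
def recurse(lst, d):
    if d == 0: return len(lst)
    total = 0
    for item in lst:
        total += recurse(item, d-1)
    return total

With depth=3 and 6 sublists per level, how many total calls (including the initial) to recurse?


At depth 0 (root): 1 call
At depth 1: each of 1 parents calls recurse on 6 children = 6 calls
At depth 2: each of 6 parents calls recurse on 6 children = 36 calls
At depth 3: each of 36 parents calls recurse on 6 children = 216 calls
Total: 1 + 6 + 36 + 216 = 259

259


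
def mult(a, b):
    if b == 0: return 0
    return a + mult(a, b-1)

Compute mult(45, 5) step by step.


mult(45, 5) = 45 + mult(45, 4)
mult(45, 4) = 45 + mult(45, 3)
mult(45, 3) = 45 + mult(45, 2)
mult(45, 2) = 45 + mult(45, 1)
mult(45, 1) = 45 + mult(45, 0)
mult(45, 0) = 0  (base case)
Total: 45 + 45 + 45 + 45 + 45 + 0 = 225

225


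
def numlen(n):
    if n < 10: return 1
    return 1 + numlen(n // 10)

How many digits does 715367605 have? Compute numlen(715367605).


numlen(715367605) = 1 + numlen(71536760)
numlen(71536760) = 1 + numlen(7153676)
numlen(7153676) = 1 + numlen(715367)
numlen(715367) = 1 + numlen(71536)
numlen(71536) = 1 + numlen(7153)
numlen(7153) = 1 + numlen(715)
numlen(715) = 1 + numlen(71)
numlen(71) = 1 + numlen(7)
numlen(7) = 1  (base case: 7 < 10)
Unwinding: 1 + 1 + 1 + 1 + 1 + 1 + 1 + 1 + 1 = 9

9


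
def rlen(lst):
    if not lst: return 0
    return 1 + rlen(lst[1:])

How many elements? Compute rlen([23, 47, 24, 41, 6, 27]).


rlen([23, 47, 24, 41, 6, 27]) = 1 + rlen([47, 24, 41, 6, 27])
rlen([47, 24, 41, 6, 27]) = 1 + rlen([24, 41, 6, 27])
rlen([24, 41, 6, 27]) = 1 + rlen([41, 6, 27])
rlen([41, 6, 27]) = 1 + rlen([6, 27])
rlen([6, 27]) = 1 + rlen([27])
rlen([27]) = 1 + rlen([])
rlen([]) = 0  (base case)
Unwinding: 1 + 1 + 1 + 1 + 1 + 1 + 0 = 6

6


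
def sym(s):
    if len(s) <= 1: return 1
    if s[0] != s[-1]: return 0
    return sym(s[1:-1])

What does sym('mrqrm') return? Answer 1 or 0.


sym('mrqrm'): s[0]='m' == s[-1]='m' -> check sym('rqr')
sym('rqr'): s[0]='r' == s[-1]='r' -> check sym('q')
sym('q'): len <= 1 -> return 1  (base case)
Result: 1 (palindrome)

1


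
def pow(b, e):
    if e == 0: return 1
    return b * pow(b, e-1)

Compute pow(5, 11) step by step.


pow(5, 11)
= 5 * pow(5, 10)
= 5 * 5 * pow(5, 9)
= 5 * 5 * 5 * pow(5, 8)
= 5 * 5 * 5 * 5 * pow(5, 7)
= 5 * 5 * 5 * 5 * 5 * pow(5, 6)
= 5 * 5 * 5 * 5 * 5 * 5 * pow(5, 5)
= 5 * 5 * 5 * 5 * 5 * 5 * 5 * pow(5, 4)
= 5 * 5 * 5 * 5 * 5 * 5 * 5 * 5 * pow(5, 3)
= 5 * 5 * 5 * 5 * 5 * 5 * 5 * 5 * 5 * pow(5, 2)
= 5 * 5 * 5 * 5 * 5 * 5 * 5 * 5 * 5 * 5 * pow(5, 1)
= 5 * 5 * 5 * 5 * 5 * 5 * 5 * 5 * 5 * 5 * 5 * pow(5, 0)
= 5 * 5 * 5 * 5 * 5 * 5 * 5 * 5 * 5 * 5 * 5 * 1
= 48828125

48828125
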